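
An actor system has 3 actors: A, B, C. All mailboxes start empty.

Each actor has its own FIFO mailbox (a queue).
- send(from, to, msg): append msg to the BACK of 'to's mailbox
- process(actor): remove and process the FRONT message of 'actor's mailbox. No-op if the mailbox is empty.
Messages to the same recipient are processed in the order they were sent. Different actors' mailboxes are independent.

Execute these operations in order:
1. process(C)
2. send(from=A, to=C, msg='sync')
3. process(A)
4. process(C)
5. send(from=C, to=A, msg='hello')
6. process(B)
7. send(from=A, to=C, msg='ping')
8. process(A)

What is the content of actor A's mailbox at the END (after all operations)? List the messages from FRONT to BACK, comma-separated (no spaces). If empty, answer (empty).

After 1 (process(C)): A:[] B:[] C:[]
After 2 (send(from=A, to=C, msg='sync')): A:[] B:[] C:[sync]
After 3 (process(A)): A:[] B:[] C:[sync]
After 4 (process(C)): A:[] B:[] C:[]
After 5 (send(from=C, to=A, msg='hello')): A:[hello] B:[] C:[]
After 6 (process(B)): A:[hello] B:[] C:[]
After 7 (send(from=A, to=C, msg='ping')): A:[hello] B:[] C:[ping]
After 8 (process(A)): A:[] B:[] C:[ping]

Answer: (empty)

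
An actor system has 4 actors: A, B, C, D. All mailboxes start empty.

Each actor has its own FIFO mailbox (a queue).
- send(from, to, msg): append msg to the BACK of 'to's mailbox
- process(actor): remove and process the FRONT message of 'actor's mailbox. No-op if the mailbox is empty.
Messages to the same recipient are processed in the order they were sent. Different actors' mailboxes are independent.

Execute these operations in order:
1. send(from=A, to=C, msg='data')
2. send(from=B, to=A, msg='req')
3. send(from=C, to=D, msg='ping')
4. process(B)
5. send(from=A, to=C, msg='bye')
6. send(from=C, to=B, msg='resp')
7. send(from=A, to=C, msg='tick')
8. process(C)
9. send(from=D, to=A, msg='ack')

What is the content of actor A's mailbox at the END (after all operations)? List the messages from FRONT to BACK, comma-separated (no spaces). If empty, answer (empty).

Answer: req,ack

Derivation:
After 1 (send(from=A, to=C, msg='data')): A:[] B:[] C:[data] D:[]
After 2 (send(from=B, to=A, msg='req')): A:[req] B:[] C:[data] D:[]
After 3 (send(from=C, to=D, msg='ping')): A:[req] B:[] C:[data] D:[ping]
After 4 (process(B)): A:[req] B:[] C:[data] D:[ping]
After 5 (send(from=A, to=C, msg='bye')): A:[req] B:[] C:[data,bye] D:[ping]
After 6 (send(from=C, to=B, msg='resp')): A:[req] B:[resp] C:[data,bye] D:[ping]
After 7 (send(from=A, to=C, msg='tick')): A:[req] B:[resp] C:[data,bye,tick] D:[ping]
After 8 (process(C)): A:[req] B:[resp] C:[bye,tick] D:[ping]
After 9 (send(from=D, to=A, msg='ack')): A:[req,ack] B:[resp] C:[bye,tick] D:[ping]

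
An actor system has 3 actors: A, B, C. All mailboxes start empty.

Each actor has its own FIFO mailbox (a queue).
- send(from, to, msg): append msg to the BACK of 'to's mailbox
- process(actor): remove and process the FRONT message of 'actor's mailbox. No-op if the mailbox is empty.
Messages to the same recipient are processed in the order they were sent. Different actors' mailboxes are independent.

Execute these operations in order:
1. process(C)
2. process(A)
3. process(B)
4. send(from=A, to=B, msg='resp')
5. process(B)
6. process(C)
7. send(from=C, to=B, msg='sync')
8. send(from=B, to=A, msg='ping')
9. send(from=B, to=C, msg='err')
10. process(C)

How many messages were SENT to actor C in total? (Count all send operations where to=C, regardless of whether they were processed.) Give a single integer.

Answer: 1

Derivation:
After 1 (process(C)): A:[] B:[] C:[]
After 2 (process(A)): A:[] B:[] C:[]
After 3 (process(B)): A:[] B:[] C:[]
After 4 (send(from=A, to=B, msg='resp')): A:[] B:[resp] C:[]
After 5 (process(B)): A:[] B:[] C:[]
After 6 (process(C)): A:[] B:[] C:[]
After 7 (send(from=C, to=B, msg='sync')): A:[] B:[sync] C:[]
After 8 (send(from=B, to=A, msg='ping')): A:[ping] B:[sync] C:[]
After 9 (send(from=B, to=C, msg='err')): A:[ping] B:[sync] C:[err]
After 10 (process(C)): A:[ping] B:[sync] C:[]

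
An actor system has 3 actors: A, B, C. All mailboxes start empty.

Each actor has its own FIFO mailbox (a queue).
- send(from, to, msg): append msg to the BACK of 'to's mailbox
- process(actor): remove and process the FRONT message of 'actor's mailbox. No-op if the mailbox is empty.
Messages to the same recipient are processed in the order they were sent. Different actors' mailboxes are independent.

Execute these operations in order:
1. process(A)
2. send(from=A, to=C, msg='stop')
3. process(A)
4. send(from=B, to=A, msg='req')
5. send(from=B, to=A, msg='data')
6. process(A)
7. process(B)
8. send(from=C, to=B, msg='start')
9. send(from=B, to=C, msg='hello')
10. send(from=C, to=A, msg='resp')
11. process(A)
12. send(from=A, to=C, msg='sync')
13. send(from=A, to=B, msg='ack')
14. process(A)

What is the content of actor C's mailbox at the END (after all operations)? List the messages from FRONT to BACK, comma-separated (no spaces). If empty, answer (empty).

Answer: stop,hello,sync

Derivation:
After 1 (process(A)): A:[] B:[] C:[]
After 2 (send(from=A, to=C, msg='stop')): A:[] B:[] C:[stop]
After 3 (process(A)): A:[] B:[] C:[stop]
After 4 (send(from=B, to=A, msg='req')): A:[req] B:[] C:[stop]
After 5 (send(from=B, to=A, msg='data')): A:[req,data] B:[] C:[stop]
After 6 (process(A)): A:[data] B:[] C:[stop]
After 7 (process(B)): A:[data] B:[] C:[stop]
After 8 (send(from=C, to=B, msg='start')): A:[data] B:[start] C:[stop]
After 9 (send(from=B, to=C, msg='hello')): A:[data] B:[start] C:[stop,hello]
After 10 (send(from=C, to=A, msg='resp')): A:[data,resp] B:[start] C:[stop,hello]
After 11 (process(A)): A:[resp] B:[start] C:[stop,hello]
After 12 (send(from=A, to=C, msg='sync')): A:[resp] B:[start] C:[stop,hello,sync]
After 13 (send(from=A, to=B, msg='ack')): A:[resp] B:[start,ack] C:[stop,hello,sync]
After 14 (process(A)): A:[] B:[start,ack] C:[stop,hello,sync]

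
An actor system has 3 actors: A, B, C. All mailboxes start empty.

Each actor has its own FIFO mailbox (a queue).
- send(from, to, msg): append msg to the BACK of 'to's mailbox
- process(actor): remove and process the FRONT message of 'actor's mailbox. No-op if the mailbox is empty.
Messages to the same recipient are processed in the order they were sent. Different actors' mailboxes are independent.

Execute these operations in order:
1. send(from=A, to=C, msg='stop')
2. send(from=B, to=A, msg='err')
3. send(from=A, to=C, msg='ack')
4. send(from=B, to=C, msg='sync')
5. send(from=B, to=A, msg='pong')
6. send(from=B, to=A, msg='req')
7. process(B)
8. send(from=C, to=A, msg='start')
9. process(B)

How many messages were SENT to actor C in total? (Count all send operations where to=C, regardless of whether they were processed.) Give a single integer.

After 1 (send(from=A, to=C, msg='stop')): A:[] B:[] C:[stop]
After 2 (send(from=B, to=A, msg='err')): A:[err] B:[] C:[stop]
After 3 (send(from=A, to=C, msg='ack')): A:[err] B:[] C:[stop,ack]
After 4 (send(from=B, to=C, msg='sync')): A:[err] B:[] C:[stop,ack,sync]
After 5 (send(from=B, to=A, msg='pong')): A:[err,pong] B:[] C:[stop,ack,sync]
After 6 (send(from=B, to=A, msg='req')): A:[err,pong,req] B:[] C:[stop,ack,sync]
After 7 (process(B)): A:[err,pong,req] B:[] C:[stop,ack,sync]
After 8 (send(from=C, to=A, msg='start')): A:[err,pong,req,start] B:[] C:[stop,ack,sync]
After 9 (process(B)): A:[err,pong,req,start] B:[] C:[stop,ack,sync]

Answer: 3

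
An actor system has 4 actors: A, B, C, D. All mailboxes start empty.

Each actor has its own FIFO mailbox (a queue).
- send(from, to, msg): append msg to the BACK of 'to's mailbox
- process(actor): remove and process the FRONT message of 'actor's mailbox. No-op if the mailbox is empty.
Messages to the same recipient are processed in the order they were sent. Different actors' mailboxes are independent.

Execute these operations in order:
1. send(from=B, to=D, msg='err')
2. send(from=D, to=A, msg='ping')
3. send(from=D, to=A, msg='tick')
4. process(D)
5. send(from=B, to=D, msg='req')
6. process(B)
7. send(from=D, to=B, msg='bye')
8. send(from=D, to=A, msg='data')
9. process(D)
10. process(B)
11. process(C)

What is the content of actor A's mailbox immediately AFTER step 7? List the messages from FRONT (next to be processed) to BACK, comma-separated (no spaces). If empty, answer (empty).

After 1 (send(from=B, to=D, msg='err')): A:[] B:[] C:[] D:[err]
After 2 (send(from=D, to=A, msg='ping')): A:[ping] B:[] C:[] D:[err]
After 3 (send(from=D, to=A, msg='tick')): A:[ping,tick] B:[] C:[] D:[err]
After 4 (process(D)): A:[ping,tick] B:[] C:[] D:[]
After 5 (send(from=B, to=D, msg='req')): A:[ping,tick] B:[] C:[] D:[req]
After 6 (process(B)): A:[ping,tick] B:[] C:[] D:[req]
After 7 (send(from=D, to=B, msg='bye')): A:[ping,tick] B:[bye] C:[] D:[req]

ping,tick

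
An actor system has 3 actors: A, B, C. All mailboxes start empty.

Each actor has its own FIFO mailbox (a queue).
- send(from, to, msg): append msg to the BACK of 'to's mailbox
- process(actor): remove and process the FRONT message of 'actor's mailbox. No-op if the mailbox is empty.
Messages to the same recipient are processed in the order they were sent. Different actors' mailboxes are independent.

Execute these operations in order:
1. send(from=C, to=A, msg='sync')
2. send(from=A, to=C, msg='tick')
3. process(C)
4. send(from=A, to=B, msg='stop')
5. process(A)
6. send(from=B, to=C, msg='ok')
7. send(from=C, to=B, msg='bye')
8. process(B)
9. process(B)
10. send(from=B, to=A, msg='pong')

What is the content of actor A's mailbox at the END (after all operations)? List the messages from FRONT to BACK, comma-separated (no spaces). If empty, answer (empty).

After 1 (send(from=C, to=A, msg='sync')): A:[sync] B:[] C:[]
After 2 (send(from=A, to=C, msg='tick')): A:[sync] B:[] C:[tick]
After 3 (process(C)): A:[sync] B:[] C:[]
After 4 (send(from=A, to=B, msg='stop')): A:[sync] B:[stop] C:[]
After 5 (process(A)): A:[] B:[stop] C:[]
After 6 (send(from=B, to=C, msg='ok')): A:[] B:[stop] C:[ok]
After 7 (send(from=C, to=B, msg='bye')): A:[] B:[stop,bye] C:[ok]
After 8 (process(B)): A:[] B:[bye] C:[ok]
After 9 (process(B)): A:[] B:[] C:[ok]
After 10 (send(from=B, to=A, msg='pong')): A:[pong] B:[] C:[ok]

Answer: pong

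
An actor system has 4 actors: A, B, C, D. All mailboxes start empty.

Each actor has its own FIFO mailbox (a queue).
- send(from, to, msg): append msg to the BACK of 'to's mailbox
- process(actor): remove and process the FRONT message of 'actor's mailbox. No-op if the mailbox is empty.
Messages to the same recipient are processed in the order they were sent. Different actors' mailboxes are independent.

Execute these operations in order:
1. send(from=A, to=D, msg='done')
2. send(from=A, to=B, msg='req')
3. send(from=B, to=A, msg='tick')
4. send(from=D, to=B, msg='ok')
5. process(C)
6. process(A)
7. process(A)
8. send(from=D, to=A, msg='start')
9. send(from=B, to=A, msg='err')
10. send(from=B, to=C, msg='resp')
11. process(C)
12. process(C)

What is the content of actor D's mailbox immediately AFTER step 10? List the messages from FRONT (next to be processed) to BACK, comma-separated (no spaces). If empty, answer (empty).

After 1 (send(from=A, to=D, msg='done')): A:[] B:[] C:[] D:[done]
After 2 (send(from=A, to=B, msg='req')): A:[] B:[req] C:[] D:[done]
After 3 (send(from=B, to=A, msg='tick')): A:[tick] B:[req] C:[] D:[done]
After 4 (send(from=D, to=B, msg='ok')): A:[tick] B:[req,ok] C:[] D:[done]
After 5 (process(C)): A:[tick] B:[req,ok] C:[] D:[done]
After 6 (process(A)): A:[] B:[req,ok] C:[] D:[done]
After 7 (process(A)): A:[] B:[req,ok] C:[] D:[done]
After 8 (send(from=D, to=A, msg='start')): A:[start] B:[req,ok] C:[] D:[done]
After 9 (send(from=B, to=A, msg='err')): A:[start,err] B:[req,ok] C:[] D:[done]
After 10 (send(from=B, to=C, msg='resp')): A:[start,err] B:[req,ok] C:[resp] D:[done]

done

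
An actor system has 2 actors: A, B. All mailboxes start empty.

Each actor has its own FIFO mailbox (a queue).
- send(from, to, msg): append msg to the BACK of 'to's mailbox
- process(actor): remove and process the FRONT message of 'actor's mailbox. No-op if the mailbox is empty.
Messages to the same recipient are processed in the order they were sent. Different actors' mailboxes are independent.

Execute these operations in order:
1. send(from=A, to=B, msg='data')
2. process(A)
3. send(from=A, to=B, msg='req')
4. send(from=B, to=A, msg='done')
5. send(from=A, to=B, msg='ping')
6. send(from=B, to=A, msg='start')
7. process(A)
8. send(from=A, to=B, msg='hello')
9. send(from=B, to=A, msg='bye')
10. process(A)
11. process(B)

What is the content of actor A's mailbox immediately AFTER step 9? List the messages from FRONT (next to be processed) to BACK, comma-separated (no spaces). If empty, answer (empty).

After 1 (send(from=A, to=B, msg='data')): A:[] B:[data]
After 2 (process(A)): A:[] B:[data]
After 3 (send(from=A, to=B, msg='req')): A:[] B:[data,req]
After 4 (send(from=B, to=A, msg='done')): A:[done] B:[data,req]
After 5 (send(from=A, to=B, msg='ping')): A:[done] B:[data,req,ping]
After 6 (send(from=B, to=A, msg='start')): A:[done,start] B:[data,req,ping]
After 7 (process(A)): A:[start] B:[data,req,ping]
After 8 (send(from=A, to=B, msg='hello')): A:[start] B:[data,req,ping,hello]
After 9 (send(from=B, to=A, msg='bye')): A:[start,bye] B:[data,req,ping,hello]

start,bye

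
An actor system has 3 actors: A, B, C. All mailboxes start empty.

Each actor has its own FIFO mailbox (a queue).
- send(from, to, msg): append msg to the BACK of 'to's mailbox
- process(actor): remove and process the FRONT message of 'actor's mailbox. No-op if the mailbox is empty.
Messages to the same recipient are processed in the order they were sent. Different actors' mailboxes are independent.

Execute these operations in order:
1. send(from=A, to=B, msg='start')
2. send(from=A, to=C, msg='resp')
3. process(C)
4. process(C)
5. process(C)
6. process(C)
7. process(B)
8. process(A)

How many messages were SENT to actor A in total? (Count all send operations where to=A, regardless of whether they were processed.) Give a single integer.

After 1 (send(from=A, to=B, msg='start')): A:[] B:[start] C:[]
After 2 (send(from=A, to=C, msg='resp')): A:[] B:[start] C:[resp]
After 3 (process(C)): A:[] B:[start] C:[]
After 4 (process(C)): A:[] B:[start] C:[]
After 5 (process(C)): A:[] B:[start] C:[]
After 6 (process(C)): A:[] B:[start] C:[]
After 7 (process(B)): A:[] B:[] C:[]
After 8 (process(A)): A:[] B:[] C:[]

Answer: 0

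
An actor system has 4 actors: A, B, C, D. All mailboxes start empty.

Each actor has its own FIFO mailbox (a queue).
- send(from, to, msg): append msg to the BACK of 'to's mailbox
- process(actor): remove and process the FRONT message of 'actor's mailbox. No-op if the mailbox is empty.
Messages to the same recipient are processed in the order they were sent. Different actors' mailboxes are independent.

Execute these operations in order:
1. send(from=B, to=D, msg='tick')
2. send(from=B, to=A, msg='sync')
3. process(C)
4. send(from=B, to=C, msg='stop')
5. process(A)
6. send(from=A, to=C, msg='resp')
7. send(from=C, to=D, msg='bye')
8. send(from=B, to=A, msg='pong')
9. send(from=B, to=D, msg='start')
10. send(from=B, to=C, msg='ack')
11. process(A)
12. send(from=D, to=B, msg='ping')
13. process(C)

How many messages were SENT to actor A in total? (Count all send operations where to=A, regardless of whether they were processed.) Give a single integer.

Answer: 2

Derivation:
After 1 (send(from=B, to=D, msg='tick')): A:[] B:[] C:[] D:[tick]
After 2 (send(from=B, to=A, msg='sync')): A:[sync] B:[] C:[] D:[tick]
After 3 (process(C)): A:[sync] B:[] C:[] D:[tick]
After 4 (send(from=B, to=C, msg='stop')): A:[sync] B:[] C:[stop] D:[tick]
After 5 (process(A)): A:[] B:[] C:[stop] D:[tick]
After 6 (send(from=A, to=C, msg='resp')): A:[] B:[] C:[stop,resp] D:[tick]
After 7 (send(from=C, to=D, msg='bye')): A:[] B:[] C:[stop,resp] D:[tick,bye]
After 8 (send(from=B, to=A, msg='pong')): A:[pong] B:[] C:[stop,resp] D:[tick,bye]
After 9 (send(from=B, to=D, msg='start')): A:[pong] B:[] C:[stop,resp] D:[tick,bye,start]
After 10 (send(from=B, to=C, msg='ack')): A:[pong] B:[] C:[stop,resp,ack] D:[tick,bye,start]
After 11 (process(A)): A:[] B:[] C:[stop,resp,ack] D:[tick,bye,start]
After 12 (send(from=D, to=B, msg='ping')): A:[] B:[ping] C:[stop,resp,ack] D:[tick,bye,start]
After 13 (process(C)): A:[] B:[ping] C:[resp,ack] D:[tick,bye,start]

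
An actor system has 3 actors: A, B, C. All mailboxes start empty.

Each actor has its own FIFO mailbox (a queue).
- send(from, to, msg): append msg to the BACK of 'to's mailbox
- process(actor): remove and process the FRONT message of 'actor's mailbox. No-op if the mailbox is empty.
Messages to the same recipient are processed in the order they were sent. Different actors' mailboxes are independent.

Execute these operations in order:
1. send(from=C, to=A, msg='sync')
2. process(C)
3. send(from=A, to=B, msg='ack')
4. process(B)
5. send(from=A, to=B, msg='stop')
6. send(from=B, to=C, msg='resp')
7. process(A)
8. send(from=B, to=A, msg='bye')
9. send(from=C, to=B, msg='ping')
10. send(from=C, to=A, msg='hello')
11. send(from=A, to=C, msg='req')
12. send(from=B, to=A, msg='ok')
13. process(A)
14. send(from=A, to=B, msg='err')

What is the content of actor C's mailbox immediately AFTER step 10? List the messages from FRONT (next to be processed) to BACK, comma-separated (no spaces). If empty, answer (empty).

After 1 (send(from=C, to=A, msg='sync')): A:[sync] B:[] C:[]
After 2 (process(C)): A:[sync] B:[] C:[]
After 3 (send(from=A, to=B, msg='ack')): A:[sync] B:[ack] C:[]
After 4 (process(B)): A:[sync] B:[] C:[]
After 5 (send(from=A, to=B, msg='stop')): A:[sync] B:[stop] C:[]
After 6 (send(from=B, to=C, msg='resp')): A:[sync] B:[stop] C:[resp]
After 7 (process(A)): A:[] B:[stop] C:[resp]
After 8 (send(from=B, to=A, msg='bye')): A:[bye] B:[stop] C:[resp]
After 9 (send(from=C, to=B, msg='ping')): A:[bye] B:[stop,ping] C:[resp]
After 10 (send(from=C, to=A, msg='hello')): A:[bye,hello] B:[stop,ping] C:[resp]

resp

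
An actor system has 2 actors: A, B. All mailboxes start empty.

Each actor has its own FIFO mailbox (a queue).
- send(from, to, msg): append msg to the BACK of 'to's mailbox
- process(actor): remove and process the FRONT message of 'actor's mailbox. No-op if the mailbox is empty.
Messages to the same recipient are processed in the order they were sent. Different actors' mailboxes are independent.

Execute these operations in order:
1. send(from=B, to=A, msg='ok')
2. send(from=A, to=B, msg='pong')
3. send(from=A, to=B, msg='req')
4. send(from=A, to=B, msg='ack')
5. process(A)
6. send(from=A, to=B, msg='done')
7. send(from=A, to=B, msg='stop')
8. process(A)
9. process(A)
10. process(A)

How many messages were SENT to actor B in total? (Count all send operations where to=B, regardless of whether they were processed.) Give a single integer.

Answer: 5

Derivation:
After 1 (send(from=B, to=A, msg='ok')): A:[ok] B:[]
After 2 (send(from=A, to=B, msg='pong')): A:[ok] B:[pong]
After 3 (send(from=A, to=B, msg='req')): A:[ok] B:[pong,req]
After 4 (send(from=A, to=B, msg='ack')): A:[ok] B:[pong,req,ack]
After 5 (process(A)): A:[] B:[pong,req,ack]
After 6 (send(from=A, to=B, msg='done')): A:[] B:[pong,req,ack,done]
After 7 (send(from=A, to=B, msg='stop')): A:[] B:[pong,req,ack,done,stop]
After 8 (process(A)): A:[] B:[pong,req,ack,done,stop]
After 9 (process(A)): A:[] B:[pong,req,ack,done,stop]
After 10 (process(A)): A:[] B:[pong,req,ack,done,stop]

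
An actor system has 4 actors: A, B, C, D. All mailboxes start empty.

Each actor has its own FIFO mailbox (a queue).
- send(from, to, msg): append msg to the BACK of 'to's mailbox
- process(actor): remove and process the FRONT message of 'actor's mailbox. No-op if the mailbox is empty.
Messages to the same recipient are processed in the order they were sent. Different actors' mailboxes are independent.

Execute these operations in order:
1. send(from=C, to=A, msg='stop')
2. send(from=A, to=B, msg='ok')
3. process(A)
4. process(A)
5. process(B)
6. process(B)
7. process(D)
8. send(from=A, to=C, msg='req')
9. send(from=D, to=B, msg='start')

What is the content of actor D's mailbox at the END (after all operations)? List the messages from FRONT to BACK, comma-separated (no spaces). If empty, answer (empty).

Answer: (empty)

Derivation:
After 1 (send(from=C, to=A, msg='stop')): A:[stop] B:[] C:[] D:[]
After 2 (send(from=A, to=B, msg='ok')): A:[stop] B:[ok] C:[] D:[]
After 3 (process(A)): A:[] B:[ok] C:[] D:[]
After 4 (process(A)): A:[] B:[ok] C:[] D:[]
After 5 (process(B)): A:[] B:[] C:[] D:[]
After 6 (process(B)): A:[] B:[] C:[] D:[]
After 7 (process(D)): A:[] B:[] C:[] D:[]
After 8 (send(from=A, to=C, msg='req')): A:[] B:[] C:[req] D:[]
After 9 (send(from=D, to=B, msg='start')): A:[] B:[start] C:[req] D:[]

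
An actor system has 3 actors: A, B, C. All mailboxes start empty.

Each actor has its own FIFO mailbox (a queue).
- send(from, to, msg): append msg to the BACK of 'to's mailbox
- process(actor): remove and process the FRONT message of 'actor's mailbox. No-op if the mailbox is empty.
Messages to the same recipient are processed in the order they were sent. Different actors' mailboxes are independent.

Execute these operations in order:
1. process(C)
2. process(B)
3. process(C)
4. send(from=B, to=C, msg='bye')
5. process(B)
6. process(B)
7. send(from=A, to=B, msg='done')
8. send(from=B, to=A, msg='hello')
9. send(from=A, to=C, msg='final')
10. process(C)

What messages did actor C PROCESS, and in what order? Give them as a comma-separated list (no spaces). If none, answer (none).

Answer: bye

Derivation:
After 1 (process(C)): A:[] B:[] C:[]
After 2 (process(B)): A:[] B:[] C:[]
After 3 (process(C)): A:[] B:[] C:[]
After 4 (send(from=B, to=C, msg='bye')): A:[] B:[] C:[bye]
After 5 (process(B)): A:[] B:[] C:[bye]
After 6 (process(B)): A:[] B:[] C:[bye]
After 7 (send(from=A, to=B, msg='done')): A:[] B:[done] C:[bye]
After 8 (send(from=B, to=A, msg='hello')): A:[hello] B:[done] C:[bye]
After 9 (send(from=A, to=C, msg='final')): A:[hello] B:[done] C:[bye,final]
After 10 (process(C)): A:[hello] B:[done] C:[final]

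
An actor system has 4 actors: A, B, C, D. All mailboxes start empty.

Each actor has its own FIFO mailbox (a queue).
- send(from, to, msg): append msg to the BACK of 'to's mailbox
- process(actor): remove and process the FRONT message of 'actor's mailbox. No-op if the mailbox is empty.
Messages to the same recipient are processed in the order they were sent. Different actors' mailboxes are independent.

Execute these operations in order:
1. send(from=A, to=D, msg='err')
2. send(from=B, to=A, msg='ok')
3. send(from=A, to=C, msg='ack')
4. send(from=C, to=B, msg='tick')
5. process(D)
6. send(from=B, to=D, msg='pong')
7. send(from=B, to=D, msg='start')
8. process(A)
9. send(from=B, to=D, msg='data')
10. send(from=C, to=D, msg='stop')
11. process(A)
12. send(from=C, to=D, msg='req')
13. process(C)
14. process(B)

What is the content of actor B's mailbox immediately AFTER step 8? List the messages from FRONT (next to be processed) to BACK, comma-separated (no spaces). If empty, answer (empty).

After 1 (send(from=A, to=D, msg='err')): A:[] B:[] C:[] D:[err]
After 2 (send(from=B, to=A, msg='ok')): A:[ok] B:[] C:[] D:[err]
After 3 (send(from=A, to=C, msg='ack')): A:[ok] B:[] C:[ack] D:[err]
After 4 (send(from=C, to=B, msg='tick')): A:[ok] B:[tick] C:[ack] D:[err]
After 5 (process(D)): A:[ok] B:[tick] C:[ack] D:[]
After 6 (send(from=B, to=D, msg='pong')): A:[ok] B:[tick] C:[ack] D:[pong]
After 7 (send(from=B, to=D, msg='start')): A:[ok] B:[tick] C:[ack] D:[pong,start]
After 8 (process(A)): A:[] B:[tick] C:[ack] D:[pong,start]

tick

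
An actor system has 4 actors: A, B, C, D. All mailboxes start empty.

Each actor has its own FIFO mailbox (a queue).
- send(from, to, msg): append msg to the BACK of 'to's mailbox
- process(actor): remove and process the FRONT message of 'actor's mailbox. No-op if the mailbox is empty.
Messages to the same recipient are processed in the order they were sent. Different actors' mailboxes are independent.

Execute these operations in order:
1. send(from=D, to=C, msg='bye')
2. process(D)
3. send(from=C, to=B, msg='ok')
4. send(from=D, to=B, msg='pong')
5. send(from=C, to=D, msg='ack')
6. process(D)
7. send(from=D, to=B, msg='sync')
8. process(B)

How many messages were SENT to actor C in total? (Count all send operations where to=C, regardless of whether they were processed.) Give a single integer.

After 1 (send(from=D, to=C, msg='bye')): A:[] B:[] C:[bye] D:[]
After 2 (process(D)): A:[] B:[] C:[bye] D:[]
After 3 (send(from=C, to=B, msg='ok')): A:[] B:[ok] C:[bye] D:[]
After 4 (send(from=D, to=B, msg='pong')): A:[] B:[ok,pong] C:[bye] D:[]
After 5 (send(from=C, to=D, msg='ack')): A:[] B:[ok,pong] C:[bye] D:[ack]
After 6 (process(D)): A:[] B:[ok,pong] C:[bye] D:[]
After 7 (send(from=D, to=B, msg='sync')): A:[] B:[ok,pong,sync] C:[bye] D:[]
After 8 (process(B)): A:[] B:[pong,sync] C:[bye] D:[]

Answer: 1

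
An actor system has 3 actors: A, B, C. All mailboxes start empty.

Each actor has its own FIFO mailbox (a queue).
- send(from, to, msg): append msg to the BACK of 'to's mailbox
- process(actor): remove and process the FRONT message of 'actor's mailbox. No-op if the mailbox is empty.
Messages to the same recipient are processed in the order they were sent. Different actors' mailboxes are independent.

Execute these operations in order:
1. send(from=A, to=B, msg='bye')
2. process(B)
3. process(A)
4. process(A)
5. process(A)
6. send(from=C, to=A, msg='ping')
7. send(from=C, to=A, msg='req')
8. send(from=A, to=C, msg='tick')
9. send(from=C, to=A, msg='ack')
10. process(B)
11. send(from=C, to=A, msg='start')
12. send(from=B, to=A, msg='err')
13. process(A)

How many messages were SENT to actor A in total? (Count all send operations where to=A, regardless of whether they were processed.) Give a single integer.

Answer: 5

Derivation:
After 1 (send(from=A, to=B, msg='bye')): A:[] B:[bye] C:[]
After 2 (process(B)): A:[] B:[] C:[]
After 3 (process(A)): A:[] B:[] C:[]
After 4 (process(A)): A:[] B:[] C:[]
After 5 (process(A)): A:[] B:[] C:[]
After 6 (send(from=C, to=A, msg='ping')): A:[ping] B:[] C:[]
After 7 (send(from=C, to=A, msg='req')): A:[ping,req] B:[] C:[]
After 8 (send(from=A, to=C, msg='tick')): A:[ping,req] B:[] C:[tick]
After 9 (send(from=C, to=A, msg='ack')): A:[ping,req,ack] B:[] C:[tick]
After 10 (process(B)): A:[ping,req,ack] B:[] C:[tick]
After 11 (send(from=C, to=A, msg='start')): A:[ping,req,ack,start] B:[] C:[tick]
After 12 (send(from=B, to=A, msg='err')): A:[ping,req,ack,start,err] B:[] C:[tick]
After 13 (process(A)): A:[req,ack,start,err] B:[] C:[tick]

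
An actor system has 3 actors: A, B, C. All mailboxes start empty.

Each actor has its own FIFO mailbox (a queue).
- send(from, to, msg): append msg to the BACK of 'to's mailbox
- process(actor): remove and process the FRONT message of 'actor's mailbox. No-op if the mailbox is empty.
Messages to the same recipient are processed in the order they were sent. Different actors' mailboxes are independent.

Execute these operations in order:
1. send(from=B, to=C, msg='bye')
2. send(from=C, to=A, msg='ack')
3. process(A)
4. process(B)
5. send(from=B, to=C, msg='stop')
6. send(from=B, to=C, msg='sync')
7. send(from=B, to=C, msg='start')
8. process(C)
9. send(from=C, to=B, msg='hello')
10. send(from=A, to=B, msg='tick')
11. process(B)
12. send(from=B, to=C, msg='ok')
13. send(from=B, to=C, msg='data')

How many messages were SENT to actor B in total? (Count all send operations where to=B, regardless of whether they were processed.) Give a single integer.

After 1 (send(from=B, to=C, msg='bye')): A:[] B:[] C:[bye]
After 2 (send(from=C, to=A, msg='ack')): A:[ack] B:[] C:[bye]
After 3 (process(A)): A:[] B:[] C:[bye]
After 4 (process(B)): A:[] B:[] C:[bye]
After 5 (send(from=B, to=C, msg='stop')): A:[] B:[] C:[bye,stop]
After 6 (send(from=B, to=C, msg='sync')): A:[] B:[] C:[bye,stop,sync]
After 7 (send(from=B, to=C, msg='start')): A:[] B:[] C:[bye,stop,sync,start]
After 8 (process(C)): A:[] B:[] C:[stop,sync,start]
After 9 (send(from=C, to=B, msg='hello')): A:[] B:[hello] C:[stop,sync,start]
After 10 (send(from=A, to=B, msg='tick')): A:[] B:[hello,tick] C:[stop,sync,start]
After 11 (process(B)): A:[] B:[tick] C:[stop,sync,start]
After 12 (send(from=B, to=C, msg='ok')): A:[] B:[tick] C:[stop,sync,start,ok]
After 13 (send(from=B, to=C, msg='data')): A:[] B:[tick] C:[stop,sync,start,ok,data]

Answer: 2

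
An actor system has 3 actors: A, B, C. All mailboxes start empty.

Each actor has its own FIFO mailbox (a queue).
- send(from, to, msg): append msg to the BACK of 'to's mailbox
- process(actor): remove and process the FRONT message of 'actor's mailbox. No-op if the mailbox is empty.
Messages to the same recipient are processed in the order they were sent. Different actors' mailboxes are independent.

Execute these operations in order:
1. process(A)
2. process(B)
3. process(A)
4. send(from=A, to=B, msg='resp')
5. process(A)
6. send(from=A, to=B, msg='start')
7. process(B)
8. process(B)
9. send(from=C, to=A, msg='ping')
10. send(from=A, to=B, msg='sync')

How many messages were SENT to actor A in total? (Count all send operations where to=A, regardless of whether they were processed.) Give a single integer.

Answer: 1

Derivation:
After 1 (process(A)): A:[] B:[] C:[]
After 2 (process(B)): A:[] B:[] C:[]
After 3 (process(A)): A:[] B:[] C:[]
After 4 (send(from=A, to=B, msg='resp')): A:[] B:[resp] C:[]
After 5 (process(A)): A:[] B:[resp] C:[]
After 6 (send(from=A, to=B, msg='start')): A:[] B:[resp,start] C:[]
After 7 (process(B)): A:[] B:[start] C:[]
After 8 (process(B)): A:[] B:[] C:[]
After 9 (send(from=C, to=A, msg='ping')): A:[ping] B:[] C:[]
After 10 (send(from=A, to=B, msg='sync')): A:[ping] B:[sync] C:[]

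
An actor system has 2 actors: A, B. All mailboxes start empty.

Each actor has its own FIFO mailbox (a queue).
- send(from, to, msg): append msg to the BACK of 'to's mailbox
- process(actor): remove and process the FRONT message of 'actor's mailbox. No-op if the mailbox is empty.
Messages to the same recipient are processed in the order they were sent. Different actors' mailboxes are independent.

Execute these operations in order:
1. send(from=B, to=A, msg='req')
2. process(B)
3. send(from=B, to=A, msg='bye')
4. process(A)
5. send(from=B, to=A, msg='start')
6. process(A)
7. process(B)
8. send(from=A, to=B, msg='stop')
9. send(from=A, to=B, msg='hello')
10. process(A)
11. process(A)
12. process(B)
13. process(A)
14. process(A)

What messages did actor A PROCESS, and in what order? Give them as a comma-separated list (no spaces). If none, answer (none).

Answer: req,bye,start

Derivation:
After 1 (send(from=B, to=A, msg='req')): A:[req] B:[]
After 2 (process(B)): A:[req] B:[]
After 3 (send(from=B, to=A, msg='bye')): A:[req,bye] B:[]
After 4 (process(A)): A:[bye] B:[]
After 5 (send(from=B, to=A, msg='start')): A:[bye,start] B:[]
After 6 (process(A)): A:[start] B:[]
After 7 (process(B)): A:[start] B:[]
After 8 (send(from=A, to=B, msg='stop')): A:[start] B:[stop]
After 9 (send(from=A, to=B, msg='hello')): A:[start] B:[stop,hello]
After 10 (process(A)): A:[] B:[stop,hello]
After 11 (process(A)): A:[] B:[stop,hello]
After 12 (process(B)): A:[] B:[hello]
After 13 (process(A)): A:[] B:[hello]
After 14 (process(A)): A:[] B:[hello]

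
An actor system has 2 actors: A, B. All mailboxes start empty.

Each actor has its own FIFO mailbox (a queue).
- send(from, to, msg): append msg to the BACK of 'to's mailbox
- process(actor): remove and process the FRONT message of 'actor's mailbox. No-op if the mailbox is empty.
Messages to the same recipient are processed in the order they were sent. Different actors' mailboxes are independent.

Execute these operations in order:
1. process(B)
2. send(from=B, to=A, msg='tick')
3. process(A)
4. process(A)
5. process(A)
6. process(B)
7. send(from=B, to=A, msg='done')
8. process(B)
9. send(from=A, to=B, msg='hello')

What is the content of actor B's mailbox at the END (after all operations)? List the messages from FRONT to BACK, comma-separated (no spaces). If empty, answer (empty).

Answer: hello

Derivation:
After 1 (process(B)): A:[] B:[]
After 2 (send(from=B, to=A, msg='tick')): A:[tick] B:[]
After 3 (process(A)): A:[] B:[]
After 4 (process(A)): A:[] B:[]
After 5 (process(A)): A:[] B:[]
After 6 (process(B)): A:[] B:[]
After 7 (send(from=B, to=A, msg='done')): A:[done] B:[]
After 8 (process(B)): A:[done] B:[]
After 9 (send(from=A, to=B, msg='hello')): A:[done] B:[hello]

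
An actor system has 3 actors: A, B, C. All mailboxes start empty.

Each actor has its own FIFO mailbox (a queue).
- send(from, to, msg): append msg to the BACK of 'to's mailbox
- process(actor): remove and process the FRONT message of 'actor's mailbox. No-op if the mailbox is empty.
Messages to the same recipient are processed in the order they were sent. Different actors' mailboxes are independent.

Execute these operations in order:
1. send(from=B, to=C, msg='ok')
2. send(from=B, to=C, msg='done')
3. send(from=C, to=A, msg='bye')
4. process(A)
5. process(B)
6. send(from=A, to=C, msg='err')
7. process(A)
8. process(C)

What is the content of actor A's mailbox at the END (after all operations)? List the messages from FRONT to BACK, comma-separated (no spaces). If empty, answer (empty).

After 1 (send(from=B, to=C, msg='ok')): A:[] B:[] C:[ok]
After 2 (send(from=B, to=C, msg='done')): A:[] B:[] C:[ok,done]
After 3 (send(from=C, to=A, msg='bye')): A:[bye] B:[] C:[ok,done]
After 4 (process(A)): A:[] B:[] C:[ok,done]
After 5 (process(B)): A:[] B:[] C:[ok,done]
After 6 (send(from=A, to=C, msg='err')): A:[] B:[] C:[ok,done,err]
After 7 (process(A)): A:[] B:[] C:[ok,done,err]
After 8 (process(C)): A:[] B:[] C:[done,err]

Answer: (empty)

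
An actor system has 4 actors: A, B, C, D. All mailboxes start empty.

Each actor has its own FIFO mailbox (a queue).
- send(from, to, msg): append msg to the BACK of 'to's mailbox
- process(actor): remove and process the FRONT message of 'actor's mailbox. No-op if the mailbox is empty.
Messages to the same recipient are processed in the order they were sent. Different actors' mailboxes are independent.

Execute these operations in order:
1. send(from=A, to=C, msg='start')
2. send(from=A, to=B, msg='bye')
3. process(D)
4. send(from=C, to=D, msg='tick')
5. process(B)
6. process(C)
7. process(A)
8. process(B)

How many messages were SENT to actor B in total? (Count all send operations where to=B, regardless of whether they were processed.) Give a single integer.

Answer: 1

Derivation:
After 1 (send(from=A, to=C, msg='start')): A:[] B:[] C:[start] D:[]
After 2 (send(from=A, to=B, msg='bye')): A:[] B:[bye] C:[start] D:[]
After 3 (process(D)): A:[] B:[bye] C:[start] D:[]
After 4 (send(from=C, to=D, msg='tick')): A:[] B:[bye] C:[start] D:[tick]
After 5 (process(B)): A:[] B:[] C:[start] D:[tick]
After 6 (process(C)): A:[] B:[] C:[] D:[tick]
After 7 (process(A)): A:[] B:[] C:[] D:[tick]
After 8 (process(B)): A:[] B:[] C:[] D:[tick]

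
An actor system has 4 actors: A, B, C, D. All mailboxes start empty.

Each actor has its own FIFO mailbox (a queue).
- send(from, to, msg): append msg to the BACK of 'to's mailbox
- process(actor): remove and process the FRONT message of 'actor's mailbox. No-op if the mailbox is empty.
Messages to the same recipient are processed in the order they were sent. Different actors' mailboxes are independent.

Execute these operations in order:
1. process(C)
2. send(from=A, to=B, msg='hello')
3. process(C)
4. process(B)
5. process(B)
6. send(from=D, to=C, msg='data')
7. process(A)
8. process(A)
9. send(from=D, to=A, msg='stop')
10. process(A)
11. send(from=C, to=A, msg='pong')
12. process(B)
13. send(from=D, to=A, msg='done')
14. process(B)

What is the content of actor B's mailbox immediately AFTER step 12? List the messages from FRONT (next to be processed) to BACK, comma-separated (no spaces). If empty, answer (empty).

After 1 (process(C)): A:[] B:[] C:[] D:[]
After 2 (send(from=A, to=B, msg='hello')): A:[] B:[hello] C:[] D:[]
After 3 (process(C)): A:[] B:[hello] C:[] D:[]
After 4 (process(B)): A:[] B:[] C:[] D:[]
After 5 (process(B)): A:[] B:[] C:[] D:[]
After 6 (send(from=D, to=C, msg='data')): A:[] B:[] C:[data] D:[]
After 7 (process(A)): A:[] B:[] C:[data] D:[]
After 8 (process(A)): A:[] B:[] C:[data] D:[]
After 9 (send(from=D, to=A, msg='stop')): A:[stop] B:[] C:[data] D:[]
After 10 (process(A)): A:[] B:[] C:[data] D:[]
After 11 (send(from=C, to=A, msg='pong')): A:[pong] B:[] C:[data] D:[]
After 12 (process(B)): A:[pong] B:[] C:[data] D:[]

(empty)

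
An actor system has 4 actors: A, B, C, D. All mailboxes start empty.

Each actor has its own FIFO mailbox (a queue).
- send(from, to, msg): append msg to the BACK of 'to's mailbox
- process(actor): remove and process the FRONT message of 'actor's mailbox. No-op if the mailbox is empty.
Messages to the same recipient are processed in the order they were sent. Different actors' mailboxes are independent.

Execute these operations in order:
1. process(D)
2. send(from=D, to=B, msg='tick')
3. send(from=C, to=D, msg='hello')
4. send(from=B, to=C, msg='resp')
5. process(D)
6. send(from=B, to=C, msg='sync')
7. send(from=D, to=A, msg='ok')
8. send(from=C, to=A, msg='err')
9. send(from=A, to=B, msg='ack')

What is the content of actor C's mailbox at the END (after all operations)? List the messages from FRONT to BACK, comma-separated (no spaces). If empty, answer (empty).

After 1 (process(D)): A:[] B:[] C:[] D:[]
After 2 (send(from=D, to=B, msg='tick')): A:[] B:[tick] C:[] D:[]
After 3 (send(from=C, to=D, msg='hello')): A:[] B:[tick] C:[] D:[hello]
After 4 (send(from=B, to=C, msg='resp')): A:[] B:[tick] C:[resp] D:[hello]
After 5 (process(D)): A:[] B:[tick] C:[resp] D:[]
After 6 (send(from=B, to=C, msg='sync')): A:[] B:[tick] C:[resp,sync] D:[]
After 7 (send(from=D, to=A, msg='ok')): A:[ok] B:[tick] C:[resp,sync] D:[]
After 8 (send(from=C, to=A, msg='err')): A:[ok,err] B:[tick] C:[resp,sync] D:[]
After 9 (send(from=A, to=B, msg='ack')): A:[ok,err] B:[tick,ack] C:[resp,sync] D:[]

Answer: resp,sync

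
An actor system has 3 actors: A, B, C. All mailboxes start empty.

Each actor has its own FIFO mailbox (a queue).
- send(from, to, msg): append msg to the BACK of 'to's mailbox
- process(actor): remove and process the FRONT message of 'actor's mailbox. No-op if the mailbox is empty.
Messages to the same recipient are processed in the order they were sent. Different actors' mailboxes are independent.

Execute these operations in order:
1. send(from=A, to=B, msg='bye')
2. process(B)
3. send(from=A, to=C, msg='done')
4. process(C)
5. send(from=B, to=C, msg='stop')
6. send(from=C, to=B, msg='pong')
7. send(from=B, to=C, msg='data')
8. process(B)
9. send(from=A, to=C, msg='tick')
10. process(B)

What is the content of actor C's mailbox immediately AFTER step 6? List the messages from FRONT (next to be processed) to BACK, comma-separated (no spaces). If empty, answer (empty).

After 1 (send(from=A, to=B, msg='bye')): A:[] B:[bye] C:[]
After 2 (process(B)): A:[] B:[] C:[]
After 3 (send(from=A, to=C, msg='done')): A:[] B:[] C:[done]
After 4 (process(C)): A:[] B:[] C:[]
After 5 (send(from=B, to=C, msg='stop')): A:[] B:[] C:[stop]
After 6 (send(from=C, to=B, msg='pong')): A:[] B:[pong] C:[stop]

stop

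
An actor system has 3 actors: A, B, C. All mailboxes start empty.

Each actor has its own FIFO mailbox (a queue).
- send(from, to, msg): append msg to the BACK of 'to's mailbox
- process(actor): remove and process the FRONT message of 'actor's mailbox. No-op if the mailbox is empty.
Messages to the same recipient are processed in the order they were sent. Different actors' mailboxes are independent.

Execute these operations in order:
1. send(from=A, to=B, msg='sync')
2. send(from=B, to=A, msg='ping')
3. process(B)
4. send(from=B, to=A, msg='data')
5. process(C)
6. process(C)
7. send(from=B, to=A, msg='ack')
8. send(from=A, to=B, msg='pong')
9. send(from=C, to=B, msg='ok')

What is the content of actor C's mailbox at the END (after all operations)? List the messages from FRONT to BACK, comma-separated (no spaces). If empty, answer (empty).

After 1 (send(from=A, to=B, msg='sync')): A:[] B:[sync] C:[]
After 2 (send(from=B, to=A, msg='ping')): A:[ping] B:[sync] C:[]
After 3 (process(B)): A:[ping] B:[] C:[]
After 4 (send(from=B, to=A, msg='data')): A:[ping,data] B:[] C:[]
After 5 (process(C)): A:[ping,data] B:[] C:[]
After 6 (process(C)): A:[ping,data] B:[] C:[]
After 7 (send(from=B, to=A, msg='ack')): A:[ping,data,ack] B:[] C:[]
After 8 (send(from=A, to=B, msg='pong')): A:[ping,data,ack] B:[pong] C:[]
After 9 (send(from=C, to=B, msg='ok')): A:[ping,data,ack] B:[pong,ok] C:[]

Answer: (empty)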